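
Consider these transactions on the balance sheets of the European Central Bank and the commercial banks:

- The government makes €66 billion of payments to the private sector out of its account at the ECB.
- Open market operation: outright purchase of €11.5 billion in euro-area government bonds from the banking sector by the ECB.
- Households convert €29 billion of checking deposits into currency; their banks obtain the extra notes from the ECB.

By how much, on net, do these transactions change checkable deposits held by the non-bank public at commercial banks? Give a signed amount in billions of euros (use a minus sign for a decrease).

Government spending €66 billion: non-bank counterparties' bank balances rise → +€66B.
OMO purchase (from banks) €11.5 billion: the counterparty is a bank, so public deposits are unchanged → 0.
Currency withdrawal €29 billion: non-bank counterparties' bank balances fall → −€29B.
Net: 66 + 0 − 29 = +€37 billion.

+€37 billion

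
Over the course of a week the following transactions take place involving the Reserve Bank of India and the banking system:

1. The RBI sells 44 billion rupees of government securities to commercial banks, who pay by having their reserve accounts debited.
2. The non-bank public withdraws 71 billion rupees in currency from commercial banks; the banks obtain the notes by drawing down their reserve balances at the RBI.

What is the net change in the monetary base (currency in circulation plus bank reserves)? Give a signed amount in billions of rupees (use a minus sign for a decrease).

-44 billion

OMO sale (to banks) 44 billion rupees: RBI balance sheet contracts → −44B.
Currency withdrawal 71 billion rupees: just a shift between currency and reserves — both are base money → 0.
Net: −44 + 0 = -44 billion.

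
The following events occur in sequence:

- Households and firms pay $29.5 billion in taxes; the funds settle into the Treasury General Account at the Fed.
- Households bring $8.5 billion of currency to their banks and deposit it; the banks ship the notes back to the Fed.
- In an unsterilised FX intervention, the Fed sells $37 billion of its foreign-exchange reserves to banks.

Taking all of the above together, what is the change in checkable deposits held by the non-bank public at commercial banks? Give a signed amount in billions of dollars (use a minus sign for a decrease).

-$21 billion

Fed balance sheet:
  Assets:      Foreign assets −$37B
  Liabilities: Bank reserves −$58B, Currency in circulation −$8.5B, Government deposits +$29.5B
Commercial banking system:
  Assets:      Reserves at CB −$58B, Foreign assets +$37B
  Liabilities: Checkable deposits −$21B
So the change in checkable deposits held by the non-bank public at commercial banks is -$21 billion.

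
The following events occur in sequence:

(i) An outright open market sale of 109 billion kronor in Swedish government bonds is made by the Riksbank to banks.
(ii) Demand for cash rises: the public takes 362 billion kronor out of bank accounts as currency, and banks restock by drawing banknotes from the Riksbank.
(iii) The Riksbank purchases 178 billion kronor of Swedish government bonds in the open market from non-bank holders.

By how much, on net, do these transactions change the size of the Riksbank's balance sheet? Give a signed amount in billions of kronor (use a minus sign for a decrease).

OMO sale (to banks) 109 billion kronor: a Riksbank asset is shed → −109B.
Currency withdrawal 362 billion kronor: only the composition of liabilities changes → 0.
Asset purchase (from non-banks) 178 billion kronor: a Riksbank asset is acquired → +178B.
Net: −109 + 0 + 178 = +69 billion.

+69 billion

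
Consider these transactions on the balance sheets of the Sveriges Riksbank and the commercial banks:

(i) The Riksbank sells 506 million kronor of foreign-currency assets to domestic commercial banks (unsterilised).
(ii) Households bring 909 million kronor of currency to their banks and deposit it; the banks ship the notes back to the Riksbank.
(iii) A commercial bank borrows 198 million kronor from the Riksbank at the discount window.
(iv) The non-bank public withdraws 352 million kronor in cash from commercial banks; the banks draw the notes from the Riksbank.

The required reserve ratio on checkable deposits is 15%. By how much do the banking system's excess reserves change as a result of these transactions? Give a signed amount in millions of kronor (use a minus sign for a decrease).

+165.45 million

FX sale 506 million kronor: reserves −506M, deposits 0.
Currency deposit 909 million kronor: reserves +909M, deposits +909M.
Discount-window loan 198 million kronor: reserves +198M, deposits 0.
Currency withdrawal 352 million kronor: reserves −352M, deposits −352M.
Totals: Δreserves = +249M, Δdeposits = +557M.
Δrequired reserves = 15% × +557M = +83.55M.
Δexcess reserves = Δreserves − Δrequired = +249M − (+83.55M) = +165.45 million.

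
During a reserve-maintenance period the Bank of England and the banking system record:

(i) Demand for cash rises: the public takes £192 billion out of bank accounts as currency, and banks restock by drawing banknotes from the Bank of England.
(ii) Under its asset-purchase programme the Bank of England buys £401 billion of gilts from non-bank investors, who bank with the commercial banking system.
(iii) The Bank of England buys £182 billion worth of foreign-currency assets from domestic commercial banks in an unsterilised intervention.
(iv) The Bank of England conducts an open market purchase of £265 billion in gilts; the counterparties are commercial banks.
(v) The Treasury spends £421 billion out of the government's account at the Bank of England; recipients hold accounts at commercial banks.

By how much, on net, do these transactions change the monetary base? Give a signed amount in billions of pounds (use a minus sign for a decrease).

Bank of England balance sheet:
  Assets:      Securities +£666B, Foreign assets +£182B
  Liabilities: Bank reserves +£1077B, Currency in circulation +£192B, Government deposits −£421B
Commercial banking system:
  Assets:      Reserves at CB +£1077B, Securities −£265B, Foreign assets −£182B
  Liabilities: Checkable deposits +£630B
Monetary base = currency + reserves: +£192B + (+£1077B) = +£1269 billion.

+£1269 billion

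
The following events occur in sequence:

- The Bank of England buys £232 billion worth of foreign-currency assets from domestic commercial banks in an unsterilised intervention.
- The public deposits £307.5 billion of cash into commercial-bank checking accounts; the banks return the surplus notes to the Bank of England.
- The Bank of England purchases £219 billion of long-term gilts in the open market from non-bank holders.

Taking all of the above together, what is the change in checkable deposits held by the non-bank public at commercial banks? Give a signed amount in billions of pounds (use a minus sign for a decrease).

Bank of England balance sheet:
  Assets:      Securities +£219B, Foreign assets +£232B
  Liabilities: Bank reserves +£758.5B, Currency in circulation −£307.5B
Commercial banking system:
  Assets:      Reserves at CB +£758.5B, Foreign assets −£232B
  Liabilities: Checkable deposits +£526.5B
So the change in checkable deposits held by the non-bank public at commercial banks is +£526.5 billion.

+£526.5 billion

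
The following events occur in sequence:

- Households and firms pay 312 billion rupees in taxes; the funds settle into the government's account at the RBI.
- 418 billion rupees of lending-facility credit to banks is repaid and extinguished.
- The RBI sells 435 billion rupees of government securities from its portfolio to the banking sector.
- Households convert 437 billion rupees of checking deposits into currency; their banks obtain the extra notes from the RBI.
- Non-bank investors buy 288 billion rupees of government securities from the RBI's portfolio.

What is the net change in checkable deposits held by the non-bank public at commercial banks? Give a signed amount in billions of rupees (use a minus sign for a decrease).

-1037 billion

Government account inflow 312 billion rupees: non-bank counterparties' bank balances fall → −312B.
Discount-window repayment 418 billion rupees: the counterparty is a bank, so public deposits are unchanged → 0.
OMO sale (to banks) 435 billion rupees: the counterparty is a bank, so public deposits are unchanged → 0.
Currency withdrawal 437 billion rupees: non-bank counterparties' bank balances fall → −437B.
Asset sale (to non-banks) 288 billion rupees: non-bank counterparties' bank balances fall → −288B.
Net: −312 + 0 + 0 − 437 − 288 = -1037 billion.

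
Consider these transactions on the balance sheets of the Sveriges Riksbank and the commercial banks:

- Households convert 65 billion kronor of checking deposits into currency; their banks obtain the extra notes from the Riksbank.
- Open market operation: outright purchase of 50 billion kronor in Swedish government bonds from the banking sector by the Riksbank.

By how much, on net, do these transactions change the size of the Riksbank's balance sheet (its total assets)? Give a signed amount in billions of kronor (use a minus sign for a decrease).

Currency withdrawal 65 billion kronor: only the composition of liabilities changes → 0.
OMO purchase (from banks) 50 billion kronor: a Riksbank asset is acquired → +50B.
Net: 0 + 50 = +50 billion.

+50 billion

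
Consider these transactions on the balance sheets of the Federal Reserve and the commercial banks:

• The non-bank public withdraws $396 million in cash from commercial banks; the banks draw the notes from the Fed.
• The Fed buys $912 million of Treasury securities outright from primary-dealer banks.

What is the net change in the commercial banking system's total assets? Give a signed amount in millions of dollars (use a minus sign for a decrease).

Currency withdrawal $396 million: bank balance sheets shrink → −$396M.
OMO purchase (from banks) $912 million: just an asset swap on bank balance sheets → 0.
Net: −396 + 0 = -$396 million.

-$396 million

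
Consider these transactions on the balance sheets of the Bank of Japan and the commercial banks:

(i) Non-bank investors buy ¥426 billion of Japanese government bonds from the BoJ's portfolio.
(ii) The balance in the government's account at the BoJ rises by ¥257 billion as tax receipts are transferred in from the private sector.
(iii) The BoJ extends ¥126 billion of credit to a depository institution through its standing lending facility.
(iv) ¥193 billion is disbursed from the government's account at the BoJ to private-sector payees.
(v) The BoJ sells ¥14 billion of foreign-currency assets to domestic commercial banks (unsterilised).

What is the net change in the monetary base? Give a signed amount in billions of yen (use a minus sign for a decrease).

Asset sale (to non-banks) ¥426 billion: BoJ balance sheet contracts → −¥426B.
Government account inflow ¥257 billion: reserves shift to a non-base liability → −¥257B.
Discount-window loan ¥126 billion: BoJ balance sheet expands → +¥126B.
Government spending ¥193 billion: a non-base liability converts back to reserves → +¥193B.
FX sale ¥14 billion: BoJ balance sheet contracts → −¥14B.
Net: −426 − 257 + 126 + 193 − 14 = -¥378 billion.

-¥378 billion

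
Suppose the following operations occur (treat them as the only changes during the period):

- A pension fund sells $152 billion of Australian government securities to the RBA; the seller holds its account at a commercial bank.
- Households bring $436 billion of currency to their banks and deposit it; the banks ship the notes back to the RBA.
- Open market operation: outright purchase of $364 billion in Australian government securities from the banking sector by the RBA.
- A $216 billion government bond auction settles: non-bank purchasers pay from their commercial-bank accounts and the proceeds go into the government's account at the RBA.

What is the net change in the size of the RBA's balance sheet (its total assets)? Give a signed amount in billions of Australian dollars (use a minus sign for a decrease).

Asset purchase (from non-banks) $152 billion: an RBA asset is acquired → +$152B.
Currency deposit $436 billion: only the composition of liabilities changes → 0.
OMO purchase (from banks) $364 billion: an RBA asset is acquired → +$364B.
Government account inflow $216 billion: only the composition of liabilities changes → 0.
Net: 152 + 0 + 364 + 0 = +$516 billion.

+$516 billion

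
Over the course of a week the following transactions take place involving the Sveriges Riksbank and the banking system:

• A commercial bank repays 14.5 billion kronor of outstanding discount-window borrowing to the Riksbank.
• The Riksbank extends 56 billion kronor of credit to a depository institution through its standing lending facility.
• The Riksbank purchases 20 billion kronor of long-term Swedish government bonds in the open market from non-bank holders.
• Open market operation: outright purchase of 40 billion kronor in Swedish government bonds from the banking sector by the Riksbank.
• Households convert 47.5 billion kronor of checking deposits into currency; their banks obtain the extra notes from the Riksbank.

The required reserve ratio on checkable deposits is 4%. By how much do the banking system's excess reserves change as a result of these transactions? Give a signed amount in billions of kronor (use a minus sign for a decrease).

Discount-window repayment 14.5 billion kronor: reserves −14.5B, deposits 0.
Discount-window loan 56 billion kronor: reserves +56B, deposits 0.
Asset purchase (from non-banks) 20 billion kronor: reserves +20B, deposits +20B.
OMO purchase (from banks) 40 billion kronor: reserves +40B, deposits 0.
Currency withdrawal 47.5 billion kronor: reserves −47.5B, deposits −47.5B.
Totals: Δreserves = +54B, Δdeposits = −27.5B.
Δrequired reserves = 4% × −27.5B = −1.1B.
Δexcess reserves = Δreserves − Δrequired = +54B − (−1.1B) = +55.1 billion.

+55.1 billion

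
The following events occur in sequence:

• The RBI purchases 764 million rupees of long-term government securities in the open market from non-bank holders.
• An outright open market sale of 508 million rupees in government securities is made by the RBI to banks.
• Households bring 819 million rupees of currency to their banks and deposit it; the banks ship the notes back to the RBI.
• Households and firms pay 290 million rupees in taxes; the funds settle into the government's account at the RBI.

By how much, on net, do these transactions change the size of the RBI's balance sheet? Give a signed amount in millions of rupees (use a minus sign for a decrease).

Asset purchase (from non-banks) 764 million rupees: an RBI asset is acquired → +764M.
OMO sale (to banks) 508 million rupees: an RBI asset is shed → −508M.
Currency deposit 819 million rupees: only the composition of liabilities changes → 0.
Government account inflow 290 million rupees: only the composition of liabilities changes → 0.
Net: 764 − 508 + 0 + 0 = +256 million.

+256 million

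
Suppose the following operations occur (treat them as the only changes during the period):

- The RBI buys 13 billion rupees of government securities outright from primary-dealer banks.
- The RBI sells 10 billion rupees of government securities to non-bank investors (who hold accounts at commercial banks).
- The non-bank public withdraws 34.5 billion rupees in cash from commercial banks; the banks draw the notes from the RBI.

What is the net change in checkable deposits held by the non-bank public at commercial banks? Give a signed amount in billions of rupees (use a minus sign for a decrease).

OMO purchase (from banks) 13 billion rupees: the counterparty is a bank, so public deposits are unchanged → 0.
Asset sale (to non-banks) 10 billion rupees: non-bank counterparties' bank balances fall → −10B.
Currency withdrawal 34.5 billion rupees: non-bank counterparties' bank balances fall → −34.5B.
Net: 0 − 10 − 34.5 = -44.5 billion.

-44.5 billion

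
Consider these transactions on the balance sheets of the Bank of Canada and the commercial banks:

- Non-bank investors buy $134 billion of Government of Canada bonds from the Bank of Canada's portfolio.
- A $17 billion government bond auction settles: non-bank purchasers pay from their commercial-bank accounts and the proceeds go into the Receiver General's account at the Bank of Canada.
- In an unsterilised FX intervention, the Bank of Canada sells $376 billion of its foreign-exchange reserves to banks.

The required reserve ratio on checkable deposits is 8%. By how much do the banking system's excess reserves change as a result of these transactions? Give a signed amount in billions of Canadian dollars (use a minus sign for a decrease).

Asset sale (to non-banks) $134 billion: reserves −$134B, deposits −$134B.
Government account inflow $17 billion: reserves −$17B, deposits −$17B.
FX sale $376 billion: reserves −$376B, deposits 0.
Totals: Δreserves = −$527B, Δdeposits = −$151B.
Δrequired reserves = 8% × −$151B = −$12.08B.
Δexcess reserves = Δreserves − Δrequired = −$527B − (−$12.08B) = -$514.92 billion.

-$514.92 billion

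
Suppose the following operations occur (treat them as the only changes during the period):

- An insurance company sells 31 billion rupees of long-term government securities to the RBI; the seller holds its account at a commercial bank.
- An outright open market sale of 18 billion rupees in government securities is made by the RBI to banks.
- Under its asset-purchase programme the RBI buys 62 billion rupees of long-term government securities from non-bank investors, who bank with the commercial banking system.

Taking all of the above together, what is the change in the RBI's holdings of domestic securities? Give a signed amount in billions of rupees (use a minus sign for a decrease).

Asset purchase (from non-banks) 31 billion rupees: securities added to the RBI's portfolio → +31B.
OMO sale (to banks) 18 billion rupees: securities removed from the RBI's portfolio → −18B.
Asset purchase (from non-banks) 62 billion rupees: securities added to the RBI's portfolio → +62B.
Net: 31 − 18 + 62 = +75 billion.

+75 billion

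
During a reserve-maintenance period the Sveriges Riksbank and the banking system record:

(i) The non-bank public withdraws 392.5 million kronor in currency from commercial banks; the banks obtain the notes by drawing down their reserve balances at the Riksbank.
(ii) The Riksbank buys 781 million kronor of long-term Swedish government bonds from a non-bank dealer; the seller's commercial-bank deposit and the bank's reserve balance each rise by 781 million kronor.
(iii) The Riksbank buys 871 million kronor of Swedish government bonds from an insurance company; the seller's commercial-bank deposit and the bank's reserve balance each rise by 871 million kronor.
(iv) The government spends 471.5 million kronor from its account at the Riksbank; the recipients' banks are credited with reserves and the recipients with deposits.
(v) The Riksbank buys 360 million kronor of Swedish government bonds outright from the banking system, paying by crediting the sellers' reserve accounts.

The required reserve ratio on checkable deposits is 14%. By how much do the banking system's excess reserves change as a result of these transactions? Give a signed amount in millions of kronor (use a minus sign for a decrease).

+1848.66 million

Currency withdrawal 392.5 million kronor: reserves −392.5M, deposits −392.5M.
Asset purchase (from non-banks) 781 million kronor: reserves +781M, deposits +781M.
Asset purchase (from non-banks) 871 million kronor: reserves +871M, deposits +871M.
Government spending 471.5 million kronor: reserves +471.5M, deposits +471.5M.
OMO purchase (from banks) 360 million kronor: reserves +360M, deposits 0.
Totals: Δreserves = +2091M, Δdeposits = +1731M.
Δrequired reserves = 14% × +1731M = +242.34M.
Δexcess reserves = Δreserves − Δrequired = +2091M − (+242.34M) = +1848.66 million.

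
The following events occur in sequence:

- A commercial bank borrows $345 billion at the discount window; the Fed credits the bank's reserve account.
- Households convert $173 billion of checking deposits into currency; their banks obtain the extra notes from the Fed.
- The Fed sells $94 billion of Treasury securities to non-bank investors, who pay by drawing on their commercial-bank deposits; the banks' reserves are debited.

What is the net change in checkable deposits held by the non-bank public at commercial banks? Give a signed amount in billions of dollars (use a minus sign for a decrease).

Fed balance sheet:
  Assets:      Securities −$94B, Loans to banks +$345B
  Liabilities: Bank reserves +$78B, Currency in circulation +$173B
Commercial banking system:
  Assets:      Reserves at CB +$78B
  Liabilities: Checkable deposits −$267B, Borrowings from CB +$345B
So the change in checkable deposits held by the non-bank public at commercial banks is -$267 billion.

-$267 billion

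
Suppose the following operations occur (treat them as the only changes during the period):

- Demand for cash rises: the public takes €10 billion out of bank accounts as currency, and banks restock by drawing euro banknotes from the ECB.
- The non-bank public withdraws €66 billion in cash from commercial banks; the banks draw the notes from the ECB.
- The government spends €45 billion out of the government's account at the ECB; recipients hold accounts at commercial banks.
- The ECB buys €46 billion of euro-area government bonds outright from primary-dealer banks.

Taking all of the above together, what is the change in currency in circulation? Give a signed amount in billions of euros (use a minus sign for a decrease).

+€76 billion

Currency withdrawal €10 billion: notes leave the central bank → +€10B.
Currency withdrawal €66 billion: notes leave the central bank → +€66B.
Government spending €45 billion: no currency enters or leaves circulation → 0.
OMO purchase (from banks) €46 billion: no currency enters or leaves circulation → 0.
Net: 10 + 66 + 0 + 0 = +€76 billion.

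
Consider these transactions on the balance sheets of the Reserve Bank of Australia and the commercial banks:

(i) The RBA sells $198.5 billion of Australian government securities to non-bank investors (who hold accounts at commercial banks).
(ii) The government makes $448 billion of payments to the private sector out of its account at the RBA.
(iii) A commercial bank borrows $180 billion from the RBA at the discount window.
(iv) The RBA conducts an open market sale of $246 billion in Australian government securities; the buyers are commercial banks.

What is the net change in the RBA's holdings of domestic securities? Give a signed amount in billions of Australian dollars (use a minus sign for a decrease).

-$444.5 billion

RBA balance sheet:
  Assets:      Securities −$444.5B, Loans to banks +$180B
  Liabilities: Bank reserves +$183.5B, Government deposits −$448B
So the change in the RBA's holdings of domestic securities is -$444.5 billion.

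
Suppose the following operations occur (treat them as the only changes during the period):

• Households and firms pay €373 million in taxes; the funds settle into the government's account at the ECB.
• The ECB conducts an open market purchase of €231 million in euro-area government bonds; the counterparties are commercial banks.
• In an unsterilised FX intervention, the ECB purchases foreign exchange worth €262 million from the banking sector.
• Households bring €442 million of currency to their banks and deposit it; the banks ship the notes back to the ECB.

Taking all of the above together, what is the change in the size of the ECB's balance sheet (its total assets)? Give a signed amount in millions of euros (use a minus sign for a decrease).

Government account inflow €373 million: only the composition of liabilities changes → 0.
OMO purchase (from banks) €231 million: an ECB asset is acquired → +€231M.
FX purchase €262 million: an ECB asset is acquired → +€262M.
Currency deposit €442 million: only the composition of liabilities changes → 0.
Net: 0 + 231 + 262 + 0 = +€493 million.

+€493 million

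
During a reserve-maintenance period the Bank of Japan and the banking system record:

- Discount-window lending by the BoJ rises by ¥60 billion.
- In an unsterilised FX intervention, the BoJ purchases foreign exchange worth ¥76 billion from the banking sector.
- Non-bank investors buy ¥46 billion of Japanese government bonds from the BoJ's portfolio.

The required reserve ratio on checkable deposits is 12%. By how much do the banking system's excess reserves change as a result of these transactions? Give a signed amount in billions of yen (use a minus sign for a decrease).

Discount-window loan ¥60 billion: reserves +¥60B, deposits 0.
FX purchase ¥76 billion: reserves +¥76B, deposits 0.
Asset sale (to non-banks) ¥46 billion: reserves −¥46B, deposits −¥46B.
Totals: Δreserves = +¥90B, Δdeposits = −¥46B.
Δrequired reserves = 12% × −¥46B = −¥5.52B.
Δexcess reserves = Δreserves − Δrequired = +¥90B − (−¥5.52B) = +¥95.52 billion.

+¥95.52 billion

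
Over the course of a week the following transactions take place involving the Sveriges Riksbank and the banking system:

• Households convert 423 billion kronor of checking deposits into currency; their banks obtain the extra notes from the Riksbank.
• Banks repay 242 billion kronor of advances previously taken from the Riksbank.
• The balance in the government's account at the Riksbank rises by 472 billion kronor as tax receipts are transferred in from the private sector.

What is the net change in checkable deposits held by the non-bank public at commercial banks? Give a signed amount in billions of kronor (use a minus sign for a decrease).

Currency withdrawal 423 billion kronor: non-bank counterparties' bank balances fall → −423B.
Discount-window repayment 242 billion kronor: the counterparty is a bank, so public deposits are unchanged → 0.
Government account inflow 472 billion kronor: non-bank counterparties' bank balances fall → −472B.
Net: −423 + 0 − 472 = -895 billion.

-895 billion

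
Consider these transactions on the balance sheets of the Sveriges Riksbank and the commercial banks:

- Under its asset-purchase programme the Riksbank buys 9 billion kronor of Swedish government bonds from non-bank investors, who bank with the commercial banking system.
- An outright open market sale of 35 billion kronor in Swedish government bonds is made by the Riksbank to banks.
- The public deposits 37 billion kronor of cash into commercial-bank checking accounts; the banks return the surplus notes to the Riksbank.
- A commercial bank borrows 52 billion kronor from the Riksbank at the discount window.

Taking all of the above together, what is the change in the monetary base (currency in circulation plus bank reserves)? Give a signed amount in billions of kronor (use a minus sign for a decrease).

Riksbank balance sheet:
  Assets:      Securities −26B, Loans to banks +52B
  Liabilities: Bank reserves +63B, Currency in circulation −37B
Monetary base = currency + reserves: −37B + (+63B) = +26 billion.

+26 billion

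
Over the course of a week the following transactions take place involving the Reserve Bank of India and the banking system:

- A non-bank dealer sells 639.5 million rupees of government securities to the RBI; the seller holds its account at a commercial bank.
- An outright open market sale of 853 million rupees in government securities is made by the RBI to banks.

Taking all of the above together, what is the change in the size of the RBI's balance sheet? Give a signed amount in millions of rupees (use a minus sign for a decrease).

RBI balance sheet:
  Assets:      Securities −213.5M
  Liabilities: Bank reserves −213.5M
Change in total RBI assets = -213.5 million.

-213.5 million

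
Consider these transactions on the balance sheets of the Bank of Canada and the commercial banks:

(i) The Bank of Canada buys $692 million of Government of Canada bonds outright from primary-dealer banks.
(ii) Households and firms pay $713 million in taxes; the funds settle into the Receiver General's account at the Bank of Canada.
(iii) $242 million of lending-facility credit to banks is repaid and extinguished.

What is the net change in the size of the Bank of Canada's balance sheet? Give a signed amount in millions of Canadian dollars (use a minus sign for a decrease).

OMO purchase (from banks) $692 million: a Bank of Canada asset is acquired → +$692M.
Government account inflow $713 million: only the composition of liabilities changes → 0.
Discount-window repayment $242 million: a Bank of Canada asset is shed → −$242M.
Net: 692 + 0 − 242 = +$450 million.

+$450 million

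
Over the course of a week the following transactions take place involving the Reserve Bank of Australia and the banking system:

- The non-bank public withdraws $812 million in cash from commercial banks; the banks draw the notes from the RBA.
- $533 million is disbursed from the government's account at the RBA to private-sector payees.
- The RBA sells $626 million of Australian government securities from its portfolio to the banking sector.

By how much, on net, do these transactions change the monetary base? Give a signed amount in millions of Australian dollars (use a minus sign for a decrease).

-$93 million

Currency withdrawal $812 million: just a shift between currency and reserves — both are base money → 0.
Government spending $533 million: a non-base liability converts back to reserves → +$533M.
OMO sale (to banks) $626 million: RBA balance sheet contracts → −$626M.
Net: 0 + 533 − 626 = -$93 million.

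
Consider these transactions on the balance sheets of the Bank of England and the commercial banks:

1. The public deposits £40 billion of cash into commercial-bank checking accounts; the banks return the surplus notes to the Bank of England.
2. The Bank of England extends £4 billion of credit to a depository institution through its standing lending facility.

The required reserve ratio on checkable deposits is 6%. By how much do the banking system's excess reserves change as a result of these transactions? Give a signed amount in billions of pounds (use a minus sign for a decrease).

+£41.6 billion

Currency deposit £40 billion: reserves +£40B, deposits +£40B.
Discount-window loan £4 billion: reserves +£4B, deposits 0.
Totals: Δreserves = +£44B, Δdeposits = +£40B.
Δrequired reserves = 6% × +£40B = +£2.4B.
Δexcess reserves = Δreserves − Δrequired = +£44B − (+£2.4B) = +£41.6 billion.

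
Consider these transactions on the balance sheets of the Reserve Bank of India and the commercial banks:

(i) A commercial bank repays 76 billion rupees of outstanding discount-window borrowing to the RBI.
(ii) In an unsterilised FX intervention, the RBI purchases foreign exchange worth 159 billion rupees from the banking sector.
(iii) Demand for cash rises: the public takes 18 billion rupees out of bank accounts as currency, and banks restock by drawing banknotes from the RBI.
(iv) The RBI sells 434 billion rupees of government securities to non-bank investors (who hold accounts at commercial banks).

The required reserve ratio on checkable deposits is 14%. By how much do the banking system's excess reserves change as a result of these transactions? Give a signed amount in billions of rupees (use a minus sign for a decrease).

-305.72 billion

Discount-window repayment 76 billion rupees: reserves −76B, deposits 0.
FX purchase 159 billion rupees: reserves +159B, deposits 0.
Currency withdrawal 18 billion rupees: reserves −18B, deposits −18B.
Asset sale (to non-banks) 434 billion rupees: reserves −434B, deposits −434B.
Totals: Δreserves = −369B, Δdeposits = −452B.
Δrequired reserves = 14% × −452B = −63.28B.
Δexcess reserves = Δreserves − Δrequired = −369B − (−63.28B) = -305.72 billion.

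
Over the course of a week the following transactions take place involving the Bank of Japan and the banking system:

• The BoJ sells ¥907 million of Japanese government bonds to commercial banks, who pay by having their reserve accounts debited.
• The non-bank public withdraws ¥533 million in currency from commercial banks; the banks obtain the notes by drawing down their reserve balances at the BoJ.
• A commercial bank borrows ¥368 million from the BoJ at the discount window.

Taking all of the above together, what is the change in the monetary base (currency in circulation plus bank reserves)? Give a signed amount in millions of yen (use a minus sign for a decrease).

-¥539 million

OMO sale (to banks) ¥907 million: BoJ balance sheet contracts → −¥907M.
Currency withdrawal ¥533 million: just a shift between currency and reserves — both are base money → 0.
Discount-window loan ¥368 million: BoJ balance sheet expands → +¥368M.
Net: −907 + 0 + 368 = -¥539 million.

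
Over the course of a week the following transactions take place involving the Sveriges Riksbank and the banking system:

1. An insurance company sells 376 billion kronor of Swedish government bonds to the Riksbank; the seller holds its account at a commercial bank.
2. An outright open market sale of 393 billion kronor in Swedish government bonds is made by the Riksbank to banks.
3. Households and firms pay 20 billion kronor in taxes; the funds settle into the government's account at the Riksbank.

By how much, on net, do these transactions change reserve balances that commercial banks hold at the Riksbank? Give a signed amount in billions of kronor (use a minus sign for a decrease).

-37 billion

Asset purchase (from non-banks) 376 billion kronor: the Riksbank pays by crediting reserve accounts → +376B.
OMO sale (to banks) 393 billion kronor: the buying banks pay out of their reserve balances → −393B.
Government account inflow 20 billion kronor: funds move from bank reserves into the government account → −20B.
Net: 376 − 393 − 20 = -37 billion.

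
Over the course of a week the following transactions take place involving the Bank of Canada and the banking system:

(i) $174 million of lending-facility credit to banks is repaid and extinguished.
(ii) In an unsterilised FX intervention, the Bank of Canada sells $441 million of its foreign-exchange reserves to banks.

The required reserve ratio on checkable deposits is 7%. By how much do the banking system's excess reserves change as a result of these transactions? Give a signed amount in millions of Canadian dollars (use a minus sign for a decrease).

Discount-window repayment $174 million: reserves −$174M, deposits 0.
FX sale $441 million: reserves −$441M, deposits 0.
Totals: Δreserves = −$615M, Δdeposits = 0.
Δrequired reserves = 7% × 0 = 0.
Δexcess reserves = Δreserves − Δrequired = −$615M − (0) = -$615 million.

-$615 million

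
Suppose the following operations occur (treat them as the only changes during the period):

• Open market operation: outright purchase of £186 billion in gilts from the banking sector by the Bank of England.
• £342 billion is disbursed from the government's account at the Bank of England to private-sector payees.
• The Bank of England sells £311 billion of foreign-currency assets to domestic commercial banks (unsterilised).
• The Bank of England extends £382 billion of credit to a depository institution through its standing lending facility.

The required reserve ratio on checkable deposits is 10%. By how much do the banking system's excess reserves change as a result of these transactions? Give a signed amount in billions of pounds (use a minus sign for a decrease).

+£564.8 billion

OMO purchase (from banks) £186 billion: reserves +£186B, deposits 0.
Government spending £342 billion: reserves +£342B, deposits +£342B.
FX sale £311 billion: reserves −£311B, deposits 0.
Discount-window loan £382 billion: reserves +£382B, deposits 0.
Totals: Δreserves = +£599B, Δdeposits = +£342B.
Δrequired reserves = 10% × +£342B = +£34.2B.
Δexcess reserves = Δreserves − Δrequired = +£599B − (+£34.2B) = +£564.8 billion.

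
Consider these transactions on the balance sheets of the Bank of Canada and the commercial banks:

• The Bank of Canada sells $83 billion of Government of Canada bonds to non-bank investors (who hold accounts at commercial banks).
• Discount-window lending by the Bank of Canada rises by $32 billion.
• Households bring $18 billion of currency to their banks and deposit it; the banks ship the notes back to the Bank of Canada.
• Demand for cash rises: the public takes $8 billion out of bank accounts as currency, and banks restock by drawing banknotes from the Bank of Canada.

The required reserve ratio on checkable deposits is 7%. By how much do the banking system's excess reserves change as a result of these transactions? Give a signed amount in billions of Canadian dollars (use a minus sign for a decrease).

Asset sale (to non-banks) $83 billion: reserves −$83B, deposits −$83B.
Discount-window loan $32 billion: reserves +$32B, deposits 0.
Currency deposit $18 billion: reserves +$18B, deposits +$18B.
Currency withdrawal $8 billion: reserves −$8B, deposits −$8B.
Totals: Δreserves = −$41B, Δdeposits = −$73B.
Δrequired reserves = 7% × −$73B = −$5.11B.
Δexcess reserves = Δreserves − Δrequired = −$41B − (−$5.11B) = -$35.89 billion.

-$35.89 billion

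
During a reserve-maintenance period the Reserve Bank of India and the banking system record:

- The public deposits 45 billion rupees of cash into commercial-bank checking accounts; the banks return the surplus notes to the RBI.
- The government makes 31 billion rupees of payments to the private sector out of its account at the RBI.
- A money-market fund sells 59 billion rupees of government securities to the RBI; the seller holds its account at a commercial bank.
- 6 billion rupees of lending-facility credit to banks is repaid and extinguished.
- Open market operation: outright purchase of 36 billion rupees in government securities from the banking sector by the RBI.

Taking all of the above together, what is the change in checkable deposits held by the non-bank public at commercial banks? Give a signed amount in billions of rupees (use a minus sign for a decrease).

Currency deposit 45 billion rupees: non-bank counterparties' bank balances rise → +45B.
Government spending 31 billion rupees: non-bank counterparties' bank balances rise → +31B.
Asset purchase (from non-banks) 59 billion rupees: non-bank counterparties' bank balances rise → +59B.
Discount-window repayment 6 billion rupees: the counterparty is a bank, so public deposits are unchanged → 0.
OMO purchase (from banks) 36 billion rupees: the counterparty is a bank, so public deposits are unchanged → 0.
Net: 45 + 31 + 59 + 0 + 0 = +135 billion.

+135 billion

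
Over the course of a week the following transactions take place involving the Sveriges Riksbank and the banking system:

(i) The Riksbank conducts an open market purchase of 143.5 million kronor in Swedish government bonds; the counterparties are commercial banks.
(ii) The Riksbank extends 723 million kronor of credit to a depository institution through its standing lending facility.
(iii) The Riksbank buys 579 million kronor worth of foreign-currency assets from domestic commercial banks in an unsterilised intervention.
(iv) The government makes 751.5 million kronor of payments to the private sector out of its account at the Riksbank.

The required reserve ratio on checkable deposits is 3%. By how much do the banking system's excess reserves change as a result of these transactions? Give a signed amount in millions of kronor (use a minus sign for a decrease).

OMO purchase (from banks) 143.5 million kronor: reserves +143.5M, deposits 0.
Discount-window loan 723 million kronor: reserves +723M, deposits 0.
FX purchase 579 million kronor: reserves +579M, deposits 0.
Government spending 751.5 million kronor: reserves +751.5M, deposits +751.5M.
Totals: Δreserves = +2197M, Δdeposits = +751.5M.
Δrequired reserves = 3% × +751.5M = +22.545M.
Δexcess reserves = Δreserves − Δrequired = +2197M − (+22.545M) = +2174.455 million.

+2174.455 million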